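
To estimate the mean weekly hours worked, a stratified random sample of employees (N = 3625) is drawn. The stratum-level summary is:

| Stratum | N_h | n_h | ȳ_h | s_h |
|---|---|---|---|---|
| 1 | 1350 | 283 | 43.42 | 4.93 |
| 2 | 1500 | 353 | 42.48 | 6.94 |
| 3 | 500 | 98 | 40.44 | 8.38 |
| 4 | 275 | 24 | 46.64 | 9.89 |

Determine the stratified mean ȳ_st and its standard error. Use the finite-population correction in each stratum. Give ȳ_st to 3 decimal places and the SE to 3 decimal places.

ȳ_st ≈ 42.864, SE ≈ 0.244

ȳ_st = Σ W_h ȳ_h = (1350·43.42 + 1500·42.48 + 500·40.44 + 275·46.64)/3625 = 42.86428
V̂(ȳ_st) = Σ W_h² (1 − n_h/N_h) s_h²/n_h, with W_h = N_h/N and N = 3625:
  stratum 1: (1350/3625)²·(1 − 283/1350)·4.93²/283 = 0.00941433
  stratum 2: (1500/3625)²·(1 − 353/1500)·6.94²/353 = 0.0178642
  stratum 3: (500/3625)²·(1 − 98/500)·8.38²/98 = 0.0109608
  stratum 4: (275/3625)²·(1 − 24/275)·9.89²/24 = 0.0214078
V̂(ȳ_st) = 0.0596471
SE(ȳ_st) = √0.0596471 = 0.244228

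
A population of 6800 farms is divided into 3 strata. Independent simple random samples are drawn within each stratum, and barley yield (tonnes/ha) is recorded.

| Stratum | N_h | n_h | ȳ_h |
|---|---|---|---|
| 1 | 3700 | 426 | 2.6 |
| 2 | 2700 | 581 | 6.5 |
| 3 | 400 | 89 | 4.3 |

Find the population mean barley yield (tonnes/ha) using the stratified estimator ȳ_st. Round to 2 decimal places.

ȳ_st ≈ 4.25

N = Σ N_h = 6800. Stratum weights W_h = N_h/N.
ȳ_st = (3700·2.6 + 2700·6.5 + 400·4.3) / 6800 = 4.2485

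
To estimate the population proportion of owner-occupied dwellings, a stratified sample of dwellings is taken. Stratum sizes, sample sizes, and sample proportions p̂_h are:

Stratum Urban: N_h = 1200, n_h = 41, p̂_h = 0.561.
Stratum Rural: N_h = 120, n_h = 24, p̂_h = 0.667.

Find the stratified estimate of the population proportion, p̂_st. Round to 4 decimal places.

p̂_st ≈ 0.5706

N = 1320; stratum weights W_h = N_h/N.
p̂_st = Σ W_h p̂_h = (1200·0.561 + 120·0.667)/1320 = 0.57064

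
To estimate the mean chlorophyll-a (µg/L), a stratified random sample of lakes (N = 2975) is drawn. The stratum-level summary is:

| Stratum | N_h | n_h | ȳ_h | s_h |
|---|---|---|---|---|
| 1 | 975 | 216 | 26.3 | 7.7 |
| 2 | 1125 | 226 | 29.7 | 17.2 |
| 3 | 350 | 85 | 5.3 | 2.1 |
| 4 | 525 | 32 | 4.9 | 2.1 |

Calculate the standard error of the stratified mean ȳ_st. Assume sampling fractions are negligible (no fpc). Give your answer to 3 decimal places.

V̂(ȳ_st) = Σ W_h² s_h²/n_h, with W_h = N_h/N and N = 2975:
  stratum 1: (975/2975)²·7.7²/216 = 0.0294824
  stratum 2: (1125/2975)²·17.2²/226 = 0.187189
  stratum 3: (350/2975)²·2.1²/85 = 0.000718095
  stratum 4: (525/2975)²·2.1²/32 = 0.00429174
V̂(ȳ_st) = 0.221681
SE(ȳ_st) = √0.221681 = 0.47083

SE(ȳ_st) ≈ 0.471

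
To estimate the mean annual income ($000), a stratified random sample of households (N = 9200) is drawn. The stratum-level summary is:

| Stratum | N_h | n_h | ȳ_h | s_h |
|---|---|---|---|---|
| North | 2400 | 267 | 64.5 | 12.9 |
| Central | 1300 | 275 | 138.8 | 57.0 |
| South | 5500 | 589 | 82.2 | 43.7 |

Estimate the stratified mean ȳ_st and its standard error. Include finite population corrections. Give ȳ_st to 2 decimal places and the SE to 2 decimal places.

ȳ_st = Σ W_h ȳ_h = (2400·64.5 + 1300·138.8 + 5500·82.2)/9200 = 85.58043
V̂(ȳ_st) = Σ W_h² (1 − n_h/N_h) s_h²/n_h, with W_h = N_h/N and N = 9200:
  stratum North: (2400/9200)²·(1 − 267/2400)·12.9²/267 = 0.0376959
  stratum Central: (1300/9200)²·(1 − 275/1300)·57.0²/275 = 0.185998
  stratum South: (5500/9200)²·(1 − 589/5500)·43.7²/589 = 1.03468
V̂(ȳ_st) = 1.25837
SE(ȳ_st) = √1.25837 = 1.12177

ȳ_st ≈ 85.58, SE ≈ 1.12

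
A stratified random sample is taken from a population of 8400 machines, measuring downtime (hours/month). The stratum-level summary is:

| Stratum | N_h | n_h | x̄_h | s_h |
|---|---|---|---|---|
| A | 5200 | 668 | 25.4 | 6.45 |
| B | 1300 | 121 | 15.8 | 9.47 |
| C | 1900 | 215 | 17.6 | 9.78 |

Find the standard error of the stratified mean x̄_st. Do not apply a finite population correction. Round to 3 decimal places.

SE(x̄_st) ≈ 0.254

V̂(x̄_st) = Σ W_h² s_h²/n_h, with W_h = N_h/N and N = 8400:
  stratum A: (5200/8400)²·6.45²/668 = 0.0238666
  stratum B: (1300/8400)²·9.47²/121 = 0.0177518
  stratum C: (1900/8400)²·9.78²/215 = 0.0227608
V̂(x̄_st) = 0.0643793
SE(x̄_st) = √0.0643793 = 0.253731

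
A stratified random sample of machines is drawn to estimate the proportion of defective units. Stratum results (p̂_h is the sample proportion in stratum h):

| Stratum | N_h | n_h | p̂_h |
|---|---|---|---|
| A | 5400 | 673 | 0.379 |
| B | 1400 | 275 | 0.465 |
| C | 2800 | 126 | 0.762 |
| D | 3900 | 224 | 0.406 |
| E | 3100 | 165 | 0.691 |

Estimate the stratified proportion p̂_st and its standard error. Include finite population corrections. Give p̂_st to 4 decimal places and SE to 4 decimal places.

N = 16600; stratum weights W_h = N_h/N.
p̂_st = Σ W_h p̂_h = (5400·0.379 + 1400·0.465 + 2800·0.762 + 3900·0.406 + 3100·0.691)/16600 = 0.51546
V̂(p̂_st) = Σ W_h² (1 − n_h/N_h) p̂_h(1−p̂_h)/(n_h−1):
  stratum A: (5400/16600)²·(1 − 673/5400)·0.379·0.621/672 = 3.24433e-05
  stratum B: (1400/16600)²·(1 − 275/1400)·0.465·0.535/274 = 5.18944e-06
  stratum C: (2800/16600)²·(1 − 126/2800)·0.762·0.238/125 = 3.94208e-05
  stratum D: (3900/16600)²·(1 − 224/3900)·0.406·0.594/223 = 5.62641e-05
  stratum E: (3100/16600)²·(1 − 165/3100)·0.691·0.309/164 = 4.29879e-05
V̂(p̂_st) = 0.000176306; SE = √V̂ = 0.013278

p̂_st ≈ 0.5155, SE ≈ 0.0133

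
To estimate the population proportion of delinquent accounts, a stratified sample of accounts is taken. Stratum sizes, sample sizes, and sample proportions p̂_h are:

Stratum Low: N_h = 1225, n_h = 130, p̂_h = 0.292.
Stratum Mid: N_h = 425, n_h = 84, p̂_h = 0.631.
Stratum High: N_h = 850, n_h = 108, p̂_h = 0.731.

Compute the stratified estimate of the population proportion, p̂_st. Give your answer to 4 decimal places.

p̂_st ≈ 0.4989

N = 2500; stratum weights W_h = N_h/N.
p̂_st = Σ W_h p̂_h = (1225·0.292 + 425·0.631 + 850·0.731)/2500 = 0.49889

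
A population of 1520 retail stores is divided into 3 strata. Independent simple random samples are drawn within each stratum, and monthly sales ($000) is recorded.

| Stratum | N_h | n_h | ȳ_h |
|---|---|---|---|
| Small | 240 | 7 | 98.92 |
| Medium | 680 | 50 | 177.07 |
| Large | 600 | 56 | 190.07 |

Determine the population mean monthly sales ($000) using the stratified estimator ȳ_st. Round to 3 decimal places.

N = Σ N_h = 1520. Stratum weights W_h = N_h/N.
ȳ_st = (240·98.92 + 680·177.07 + 600·190.07) / 1520 = 169.86211

ȳ_st ≈ 169.862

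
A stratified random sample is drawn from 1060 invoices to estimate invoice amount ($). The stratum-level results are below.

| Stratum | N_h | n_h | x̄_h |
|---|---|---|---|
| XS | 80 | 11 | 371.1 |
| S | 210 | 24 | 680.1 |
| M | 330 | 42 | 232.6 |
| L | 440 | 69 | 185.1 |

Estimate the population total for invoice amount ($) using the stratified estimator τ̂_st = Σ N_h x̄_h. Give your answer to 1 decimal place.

τ̂_st ≈ 330711.0

τ̂_st = Σ N_h x̄_h = 80·371.1 + 210·680.1 + 330·232.6 + 440·185.1 = 330711.0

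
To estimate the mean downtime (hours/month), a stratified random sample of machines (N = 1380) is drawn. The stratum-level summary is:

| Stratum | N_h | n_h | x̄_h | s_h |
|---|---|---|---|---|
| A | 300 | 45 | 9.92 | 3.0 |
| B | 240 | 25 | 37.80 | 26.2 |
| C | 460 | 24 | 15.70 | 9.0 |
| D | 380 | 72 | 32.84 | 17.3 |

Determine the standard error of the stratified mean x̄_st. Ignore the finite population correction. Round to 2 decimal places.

V̂(x̄_st) = Σ W_h² s_h²/n_h, with W_h = N_h/N and N = 1380:
  stratum A: (300/1380)²·3.0²/45 = 0.0094518
  stratum B: (240/1380)²·26.2²/25 = 0.830476
  stratum C: (460/1380)²·9.0²/24 = 0.375
  stratum D: (380/1380)²·17.3²/72 = 0.315187
V̂(x̄_st) = 1.53011
SE(x̄_st) = √1.53011 = 1.23698

SE(x̄_st) ≈ 1.24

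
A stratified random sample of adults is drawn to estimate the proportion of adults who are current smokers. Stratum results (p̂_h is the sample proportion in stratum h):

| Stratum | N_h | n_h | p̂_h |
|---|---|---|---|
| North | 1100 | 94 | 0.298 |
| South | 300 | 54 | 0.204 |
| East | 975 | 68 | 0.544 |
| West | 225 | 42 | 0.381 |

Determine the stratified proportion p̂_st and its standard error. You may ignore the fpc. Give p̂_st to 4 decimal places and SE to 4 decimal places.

N = 2600; stratum weights W_h = N_h/N.
p̂_st = Σ W_h p̂_h = (1100·0.298 + 300·0.204 + 975·0.544 + 225·0.381)/2600 = 0.38659
V̂(p̂_st) = Σ W_h² p̂_h(1−p̂_h)/(n_h−1):
  stratum North: (1100/2600)²·0.298·0.702/93 = 0.000402633
  stratum South: (300/2600)²·0.204·0.796/53 = 4.07909e-05
  stratum East: (975/2600)²·0.544·0.456/67 = 0.000520657
  stratum West: (225/2600)²·0.381·0.619/41 = 4.30775e-05
V̂(p̂_st) = 0.00100716; SE = √V̂ = 0.0317357

p̂_st ≈ 0.3866, SE ≈ 0.0317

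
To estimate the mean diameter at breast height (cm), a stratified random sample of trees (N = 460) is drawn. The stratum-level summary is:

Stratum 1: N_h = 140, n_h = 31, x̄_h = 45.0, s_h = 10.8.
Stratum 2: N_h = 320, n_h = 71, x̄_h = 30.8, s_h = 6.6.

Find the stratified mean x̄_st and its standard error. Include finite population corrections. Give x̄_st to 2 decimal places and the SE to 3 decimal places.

x̄_st = Σ W_h x̄_h = (140·45.0 + 320·30.8)/460 = 35.12174
V̂(x̄_st) = Σ W_h² (1 − n_h/N_h) s_h²/n_h, with W_h = N_h/N and N = 460:
  stratum 1: (140/460)²·(1 − 31/140)·10.8²/31 = 0.271347
  stratum 2: (320/460)²·(1 − 71/320)·6.6²/71 = 0.231027
V̂(x̄_st) = 0.502374
SE(x̄_st) = √0.502374 = 0.708783

x̄_st ≈ 35.12, SE ≈ 0.709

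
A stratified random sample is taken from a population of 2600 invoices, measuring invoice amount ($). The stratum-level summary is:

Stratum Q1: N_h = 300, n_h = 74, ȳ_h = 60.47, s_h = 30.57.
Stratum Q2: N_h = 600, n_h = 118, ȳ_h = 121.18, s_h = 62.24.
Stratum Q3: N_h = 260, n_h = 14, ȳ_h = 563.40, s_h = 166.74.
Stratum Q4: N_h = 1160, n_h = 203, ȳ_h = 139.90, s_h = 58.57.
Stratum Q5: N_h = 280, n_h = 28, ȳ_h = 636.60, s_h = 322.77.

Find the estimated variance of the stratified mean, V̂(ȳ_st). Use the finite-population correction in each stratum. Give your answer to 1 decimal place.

V̂(ȳ_st) ≈ 61.9

V̂(ȳ_st) = Σ W_h² (1 − n_h/N_h) s_h²/n_h, with W_h = N_h/N and N = 2600:
  stratum Q1: (300/2600)²·(1 − 74/300)·30.57²/74 = 0.126661
  stratum Q2: (600/2600)²·(1 − 118/600)·62.24²/118 = 1.40446
  stratum Q3: (260/2600)²·(1 − 14/260)·166.74²/14 = 18.7894
  stratum Q4: (1160/2600)²·(1 − 203/1160)·58.57²/203 = 2.77509
  stratum Q5: (280/2600)²·(1 − 28/280)·322.77²/28 = 38.8365
V̂(ȳ_st) = 61.9321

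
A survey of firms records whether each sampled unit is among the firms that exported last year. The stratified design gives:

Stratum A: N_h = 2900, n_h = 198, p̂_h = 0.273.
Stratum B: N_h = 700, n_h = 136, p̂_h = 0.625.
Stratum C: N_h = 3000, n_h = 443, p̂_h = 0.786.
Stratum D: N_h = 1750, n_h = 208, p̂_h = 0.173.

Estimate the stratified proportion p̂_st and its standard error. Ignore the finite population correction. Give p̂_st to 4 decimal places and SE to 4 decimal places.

N = 8350; stratum weights W_h = N_h/N.
p̂_st = Σ W_h p̂_h = (2900·0.273 + 700·0.625 + 3000·0.786 + 1750·0.173)/8350 = 0.46586
V̂(p̂_st) = Σ W_h² p̂_h(1−p̂_h)/(n_h−1):
  stratum A: (2900/8350)²·0.273·0.727/197 = 0.000121522
  stratum B: (700/8350)²·0.625·0.375/135 = 1.22011e-05
  stratum C: (3000/8350)²·0.786·0.214/442 = 4.91229e-05
  stratum D: (1750/8350)²·0.173·0.827/207 = 3.03588e-05
V̂(p̂_st) = 0.000213205; SE = √V̂ = 0.0146015

p̂_st ≈ 0.4659, SE ≈ 0.0146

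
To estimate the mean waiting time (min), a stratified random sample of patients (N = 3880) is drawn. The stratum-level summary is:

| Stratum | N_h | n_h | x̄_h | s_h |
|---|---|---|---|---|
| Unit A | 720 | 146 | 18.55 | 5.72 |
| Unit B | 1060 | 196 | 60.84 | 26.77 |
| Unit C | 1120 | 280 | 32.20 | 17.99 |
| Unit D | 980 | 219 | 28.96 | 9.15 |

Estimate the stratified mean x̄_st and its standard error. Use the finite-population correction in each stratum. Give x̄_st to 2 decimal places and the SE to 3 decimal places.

x̄_st = Σ W_h x̄_h = (720·18.55 + 1060·60.84 + 1120·32.20 + 980·28.96)/3880 = 36.67299
V̂(x̄_st) = Σ W_h² (1 − n_h/N_h) s_h²/n_h, with W_h = N_h/N and N = 3880:
  stratum Unit A: (720/3880)²·(1 − 146/720)·5.72²/146 = 0.00615205
  stratum Unit B: (1060/3880)²·(1 − 196/1060)·26.77²/196 = 0.222432
  stratum Unit C: (1120/3880)²·(1 − 280/1120)·17.99²/280 = 0.0722334
  stratum Unit D: (980/3880)²·(1 − 219/980)·9.15²/219 = 0.0189385
V̂(x̄_st) = 0.319756
SE(x̄_st) = √0.319756 = 0.565469

x̄_st ≈ 36.67, SE ≈ 0.565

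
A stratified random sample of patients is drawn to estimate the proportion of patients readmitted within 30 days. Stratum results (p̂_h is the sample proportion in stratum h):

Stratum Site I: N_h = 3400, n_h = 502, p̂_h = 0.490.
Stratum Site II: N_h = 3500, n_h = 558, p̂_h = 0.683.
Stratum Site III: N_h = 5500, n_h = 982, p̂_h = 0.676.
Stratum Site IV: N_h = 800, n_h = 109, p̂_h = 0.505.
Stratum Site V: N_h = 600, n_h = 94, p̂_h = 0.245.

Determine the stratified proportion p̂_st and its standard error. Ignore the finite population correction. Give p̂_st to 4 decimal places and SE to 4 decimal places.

N = 13800; stratum weights W_h = N_h/N.
p̂_st = Σ W_h p̂_h = (3400·0.490 + 3500·0.683 + 5500·0.676 + 800·0.505 + 600·0.245)/13800 = 0.60330
V̂(p̂_st) = Σ W_h² p̂_h(1−p̂_h)/(n_h−1):
  stratum Site I: (3400/13800)²·0.490·0.510/501 = 3.02781e-05
  stratum Site II: (3500/13800)²·0.683·0.317/557 = 2.50036e-05
  stratum Site III: (5500/13800)²·0.676·0.324/981 = 3.54642e-05
  stratum Site IV: (800/13800)²·0.505·0.495/108 = 7.77848e-06
  stratum Site V: (600/13800)²·0.245·0.755/93 = 3.75988e-06
V̂(p̂_st) = 0.000102284; SE = √V̂ = 0.0101136

p̂_st ≈ 0.6033, SE ≈ 0.0101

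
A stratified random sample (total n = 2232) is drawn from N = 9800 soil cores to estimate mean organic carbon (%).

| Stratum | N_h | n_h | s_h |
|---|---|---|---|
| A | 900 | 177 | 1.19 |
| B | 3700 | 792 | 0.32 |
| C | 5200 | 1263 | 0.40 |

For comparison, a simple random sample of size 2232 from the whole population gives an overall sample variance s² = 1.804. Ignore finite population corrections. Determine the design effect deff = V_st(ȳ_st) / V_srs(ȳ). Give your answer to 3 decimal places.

V̂(ȳ_st) = Σ W_h² s_h²/n_h, with W_h = N_h/N and N = 9800:
  stratum A: (900/9800)²·1.19²/177 = 6.74767e-05
  stratum B: (3700/9800)²·0.32²/792 = 1.843e-05
  stratum C: (5200/9800)²·0.40²/1263 = 3.56674e-05
V_st = 0.000121574
V_srs = s²/n = 1.804/2232 = 0.000808244
deff = V_st / V_srs = 0.000121574/0.000808244 = 0.1504

deff ≈ 0.150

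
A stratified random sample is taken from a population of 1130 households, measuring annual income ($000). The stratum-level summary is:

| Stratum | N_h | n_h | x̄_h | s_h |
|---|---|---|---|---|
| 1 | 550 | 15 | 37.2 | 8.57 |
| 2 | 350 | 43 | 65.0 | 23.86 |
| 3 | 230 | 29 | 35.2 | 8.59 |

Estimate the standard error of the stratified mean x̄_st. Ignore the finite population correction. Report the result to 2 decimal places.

SE(x̄_st) ≈ 1.59

V̂(x̄_st) = Σ W_h² s_h²/n_h, with W_h = N_h/N and N = 1130:
  stratum 1: (550/1130)²·8.57²/15 = 1.15995
  stratum 2: (350/1130)²·23.86²/43 = 1.27014
  stratum 3: (230/1130)²·8.59²/29 = 0.105411
V̂(x̄_st) = 2.5355
SE(x̄_st) = √2.5355 = 1.59233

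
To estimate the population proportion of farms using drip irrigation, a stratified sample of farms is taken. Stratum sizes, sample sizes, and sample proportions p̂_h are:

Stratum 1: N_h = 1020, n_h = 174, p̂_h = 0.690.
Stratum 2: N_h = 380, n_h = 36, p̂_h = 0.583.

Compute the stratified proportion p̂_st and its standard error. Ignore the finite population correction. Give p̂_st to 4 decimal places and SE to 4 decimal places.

p̂_st ≈ 0.6610, SE ≈ 0.0342

N = 1400; stratum weights W_h = N_h/N.
p̂_st = Σ W_h p̂_h = (1020·0.690 + 380·0.583)/1400 = 0.66096
V̂(p̂_st) = Σ W_h² p̂_h(1−p̂_h)/(n_h−1):
  stratum 1: (1020/1400)²·0.690·0.310/173 = 0.00065631
  stratum 2: (380/1400)²·0.583·0.417/35 = 0.000511738
V̂(p̂_st) = 0.00116805; SE = √V̂ = 0.0341767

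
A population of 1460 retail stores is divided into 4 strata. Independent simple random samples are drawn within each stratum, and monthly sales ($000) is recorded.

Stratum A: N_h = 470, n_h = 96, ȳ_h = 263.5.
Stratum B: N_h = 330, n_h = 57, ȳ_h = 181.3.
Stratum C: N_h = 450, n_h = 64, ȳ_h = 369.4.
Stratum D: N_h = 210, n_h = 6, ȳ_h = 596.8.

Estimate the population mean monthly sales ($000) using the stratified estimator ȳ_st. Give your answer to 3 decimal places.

ȳ_st ≈ 325.501

N = Σ N_h = 1460. Stratum weights W_h = N_h/N.
ȳ_st = (470·263.5 + 330·181.3 + 450·369.4 + 210·596.8) / 1460 = 325.50137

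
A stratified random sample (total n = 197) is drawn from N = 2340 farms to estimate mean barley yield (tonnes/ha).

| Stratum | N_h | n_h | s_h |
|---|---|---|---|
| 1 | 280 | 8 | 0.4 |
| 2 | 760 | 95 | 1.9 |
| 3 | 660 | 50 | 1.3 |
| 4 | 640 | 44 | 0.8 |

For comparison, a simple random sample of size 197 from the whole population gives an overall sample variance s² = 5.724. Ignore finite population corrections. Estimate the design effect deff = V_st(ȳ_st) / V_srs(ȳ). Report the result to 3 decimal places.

deff ≈ 0.278

V̂(ȳ_st) = Σ W_h² s_h²/n_h, with W_h = N_h/N and N = 2340:
  stratum 1: (280/2340)²·0.4²/8 = 0.000286361
  stratum 2: (760/2340)²·1.9²/95 = 0.00400847
  stratum 3: (660/2340)²·1.3²/50 = 0.00268889
  stratum 4: (640/2340)²·0.8²/44 = 0.00108807
V_st = 0.00807179
V_srs = s²/n = 5.724/197 = 0.0290558
deff = V_st / V_srs = 0.00807179/0.0290558 = 0.2778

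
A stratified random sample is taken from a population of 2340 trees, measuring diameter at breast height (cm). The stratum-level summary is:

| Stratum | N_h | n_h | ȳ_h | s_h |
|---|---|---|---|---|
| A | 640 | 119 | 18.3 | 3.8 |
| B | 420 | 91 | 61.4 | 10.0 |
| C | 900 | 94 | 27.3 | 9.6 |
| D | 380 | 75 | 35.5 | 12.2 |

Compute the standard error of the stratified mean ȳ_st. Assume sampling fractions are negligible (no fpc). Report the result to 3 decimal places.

SE(ȳ_st) ≈ 0.492

V̂(ȳ_st) = Σ W_h² s_h²/n_h, with W_h = N_h/N and N = 2340:
  stratum A: (640/2340)²·3.8²/119 = 0.00907713
  stratum B: (420/2340)²·10.0²/91 = 0.0354018
  stratum C: (900/2340)²·9.6²/94 = 0.145033
  stratum D: (380/2340)²·12.2²/75 = 0.0523352
V̂(ȳ_st) = 0.241847
SE(ȳ_st) = √0.241847 = 0.49178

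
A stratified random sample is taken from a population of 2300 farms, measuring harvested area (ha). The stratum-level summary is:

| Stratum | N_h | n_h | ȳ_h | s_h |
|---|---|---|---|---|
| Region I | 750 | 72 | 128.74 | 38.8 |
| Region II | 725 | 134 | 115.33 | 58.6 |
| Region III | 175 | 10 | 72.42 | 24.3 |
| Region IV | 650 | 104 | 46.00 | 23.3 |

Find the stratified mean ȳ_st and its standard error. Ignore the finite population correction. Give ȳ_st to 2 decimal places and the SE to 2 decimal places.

ȳ_st = Σ W_h ȳ_h = (750·128.74 + 725·115.33 + 175·72.42 + 650·46.00)/2300 = 96.84467
V̂(ȳ_st) = Σ W_h² s_h²/n_h, with W_h = N_h/N and N = 2300:
  stratum Region I: (750/2300)²·38.8²/72 = 2.2233
  stratum Region II: (725/2300)²·58.6²/134 = 2.54631
  stratum Region III: (175/2300)²·24.3²/10 = 0.341848
  stratum Region IV: (650/2300)²·23.3²/104 = 0.416917
V̂(ȳ_st) = 5.52837
SE(ȳ_st) = √5.52837 = 2.35125

ȳ_st ≈ 96.84, SE ≈ 2.35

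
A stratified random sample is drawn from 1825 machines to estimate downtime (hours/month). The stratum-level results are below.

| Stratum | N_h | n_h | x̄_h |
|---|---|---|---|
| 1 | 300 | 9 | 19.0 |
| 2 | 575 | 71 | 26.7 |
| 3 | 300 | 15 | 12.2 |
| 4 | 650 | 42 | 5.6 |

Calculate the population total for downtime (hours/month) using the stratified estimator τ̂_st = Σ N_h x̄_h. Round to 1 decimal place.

τ̂_st ≈ 28352.5

τ̂_st = Σ N_h x̄_h = 300·19.0 + 575·26.7 + 300·12.2 + 650·5.6 = 28352.5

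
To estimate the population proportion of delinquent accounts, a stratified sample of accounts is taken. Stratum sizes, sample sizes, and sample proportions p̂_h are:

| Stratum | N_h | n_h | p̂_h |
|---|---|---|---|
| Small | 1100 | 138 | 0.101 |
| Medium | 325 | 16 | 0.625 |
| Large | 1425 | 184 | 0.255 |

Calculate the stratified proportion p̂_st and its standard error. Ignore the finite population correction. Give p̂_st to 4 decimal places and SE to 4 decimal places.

p̂_st ≈ 0.2378, SE ≈ 0.0237

N = 2850; stratum weights W_h = N_h/N.
p̂_st = Σ W_h p̂_h = (1100·0.101 + 325·0.625 + 1425·0.255)/2850 = 0.23775
V̂(p̂_st) = Σ W_h² p̂_h(1−p̂_h)/(n_h−1):
  stratum Small: (1100/2850)²·0.101·0.899/137 = 9.87316e-05
  stratum Medium: (325/2850)²·0.625·0.375/15 = 0.000203188
  stratum Large: (1425/2850)²·0.255·0.745/183 = 0.000259529
V̂(p̂_st) = 0.000561448; SE = √V̂ = 0.0236949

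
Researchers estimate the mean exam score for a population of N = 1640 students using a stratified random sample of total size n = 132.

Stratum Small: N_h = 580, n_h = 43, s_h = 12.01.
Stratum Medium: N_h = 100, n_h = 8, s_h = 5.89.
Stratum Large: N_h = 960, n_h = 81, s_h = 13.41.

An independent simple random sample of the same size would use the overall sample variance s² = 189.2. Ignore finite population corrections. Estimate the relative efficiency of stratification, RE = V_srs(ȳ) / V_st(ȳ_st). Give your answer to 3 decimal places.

RE ≈ 1.198

V̂(ȳ_st) = Σ W_h² s_h²/n_h, with W_h = N_h/N and N = 1640:
  stratum Small: (580/1640)²·12.01²/43 = 0.419552
  stratum Medium: (100/1640)²·5.89²/8 = 0.0161233
  stratum Large: (960/1640)²·13.41²/81 = 0.760724
V_st = 1.1964
V_srs = s²/n = 189.2/132 = 1.43333
Relative efficiency = V_srs / V_st = 1.43333/1.1964 = 1.1980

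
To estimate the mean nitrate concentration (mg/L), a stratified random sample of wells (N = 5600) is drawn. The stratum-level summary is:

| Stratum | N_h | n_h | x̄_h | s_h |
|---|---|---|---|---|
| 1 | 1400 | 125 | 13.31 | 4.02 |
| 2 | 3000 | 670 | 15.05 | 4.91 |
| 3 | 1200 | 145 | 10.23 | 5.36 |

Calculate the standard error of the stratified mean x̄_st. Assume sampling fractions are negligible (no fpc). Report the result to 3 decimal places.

SE(x̄_st) ≈ 0.166

V̂(x̄_st) = Σ W_h² s_h²/n_h, with W_h = N_h/N and N = 5600:
  stratum 1: (1400/5600)²·4.02²/125 = 0.0080802
  stratum 2: (3000/5600)²·4.91²/670 = 0.0103265
  stratum 3: (1200/5600)²·5.36²/145 = 0.00909804
V̂(x̄_st) = 0.0275048
SE(x̄_st) = √0.0275048 = 0.165846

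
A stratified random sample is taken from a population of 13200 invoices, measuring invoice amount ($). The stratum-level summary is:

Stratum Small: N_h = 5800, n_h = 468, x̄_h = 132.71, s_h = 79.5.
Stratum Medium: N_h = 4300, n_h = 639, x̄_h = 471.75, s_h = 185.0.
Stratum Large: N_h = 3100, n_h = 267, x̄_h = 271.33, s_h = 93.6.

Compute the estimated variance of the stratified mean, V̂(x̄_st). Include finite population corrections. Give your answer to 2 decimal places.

V̂(x̄_st) = Σ W_h² (1 − n_h/N_h) s_h²/n_h, with W_h = N_h/N and N = 13200:
  stratum Small: (5800/13200)²·(1 − 468/5800)·79.5²/468 = 2.39695
  stratum Medium: (4300/13200)²·(1 − 639/4300)·185.0²/639 = 4.83908
  stratum Large: (3100/13200)²·(1 − 267/3100)·93.6²/267 = 1.65387
V̂(x̄_st) = 8.8899

V̂(x̄_st) ≈ 8.89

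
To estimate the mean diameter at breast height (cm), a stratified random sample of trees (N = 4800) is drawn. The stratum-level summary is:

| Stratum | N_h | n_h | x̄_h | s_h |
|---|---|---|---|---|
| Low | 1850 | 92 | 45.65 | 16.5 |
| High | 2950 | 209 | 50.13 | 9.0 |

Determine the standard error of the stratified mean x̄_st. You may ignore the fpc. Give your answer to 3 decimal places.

V̂(x̄_st) = Σ W_h² s_h²/n_h, with W_h = N_h/N and N = 4800:
  stratum Low: (1850/4800)²·16.5²/92 = 0.439583
  stratum High: (2950/4800)²·9.0²/209 = 0.146386
V̂(x̄_st) = 0.585969
SE(x̄_st) = √0.585969 = 0.765486

SE(x̄_st) ≈ 0.765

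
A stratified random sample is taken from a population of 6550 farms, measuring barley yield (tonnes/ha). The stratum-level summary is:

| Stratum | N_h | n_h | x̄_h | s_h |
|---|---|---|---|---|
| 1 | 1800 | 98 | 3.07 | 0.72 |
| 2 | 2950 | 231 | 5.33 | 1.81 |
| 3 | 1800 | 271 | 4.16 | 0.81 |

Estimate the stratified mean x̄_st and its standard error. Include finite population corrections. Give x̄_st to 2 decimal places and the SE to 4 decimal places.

x̄_st ≈ 4.39, SE ≈ 0.0564

x̄_st = Σ W_h x̄_h = (1800·3.07 + 2950·5.33 + 1800·4.16)/6550 = 4.38740
V̂(x̄_st) = Σ W_h² (1 − n_h/N_h) s_h²/n_h, with W_h = N_h/N and N = 6550:
  stratum 1: (1800/6550)²·(1 − 98/1800)·0.72²/98 = 0.000377736
  stratum 2: (2950/6550)²·(1 − 231/2950)·1.81²/231 = 0.00265151
  stratum 3: (1800/6550)²·(1 − 271/1800)·0.81²/271 = 0.00015531
V̂(x̄_st) = 0.00318456
SE(x̄_st) = √0.00318456 = 0.0564319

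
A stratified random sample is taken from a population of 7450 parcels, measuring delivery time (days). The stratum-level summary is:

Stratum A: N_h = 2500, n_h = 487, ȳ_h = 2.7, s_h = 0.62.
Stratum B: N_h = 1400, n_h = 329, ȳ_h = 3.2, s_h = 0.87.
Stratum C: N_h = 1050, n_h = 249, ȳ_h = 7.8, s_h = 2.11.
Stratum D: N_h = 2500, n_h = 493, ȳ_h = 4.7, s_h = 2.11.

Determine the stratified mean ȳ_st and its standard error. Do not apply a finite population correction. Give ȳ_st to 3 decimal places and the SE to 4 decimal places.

ȳ_st ≈ 4.184, SE ≈ 0.0393

ȳ_st = Σ W_h ȳ_h = (2500·2.7 + 1400·3.2 + 1050·7.8 + 2500·4.7)/7450 = 4.18389
V̂(ȳ_st) = Σ W_h² s_h²/n_h, with W_h = N_h/N and N = 7450:
  stratum A: (2500/7450)²·0.62²/487 = 8.88837e-05
  stratum B: (1400/7450)²·0.87²/329 = 8.1243e-05
  stratum C: (1050/7450)²·2.11²/249 = 0.000355166
  stratum D: (2500/7450)²·2.11²/493 = 0.00101692
V̂(ȳ_st) = 0.00154221
SE(ȳ_st) = √0.00154221 = 0.039271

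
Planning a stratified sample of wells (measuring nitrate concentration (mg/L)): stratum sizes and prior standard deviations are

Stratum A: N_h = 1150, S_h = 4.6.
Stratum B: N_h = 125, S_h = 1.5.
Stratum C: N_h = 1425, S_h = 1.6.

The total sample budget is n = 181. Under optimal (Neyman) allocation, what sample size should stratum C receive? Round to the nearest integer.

Neyman allocation: n_h = n · N_h S_h / Σ N_i S_i, with n = 181.
  stratum A: N_h·S_h = 1150·4.6 = 5290.00
  stratum B: N_h·S_h = 125·1.5 = 187.50
  stratum C: N_h·S_h = 1425·1.6 = 2280.00
Σ N_h S_h = 7757.50
n for stratum C = 181·2280.00/7757.50 = 53.198 → 53

53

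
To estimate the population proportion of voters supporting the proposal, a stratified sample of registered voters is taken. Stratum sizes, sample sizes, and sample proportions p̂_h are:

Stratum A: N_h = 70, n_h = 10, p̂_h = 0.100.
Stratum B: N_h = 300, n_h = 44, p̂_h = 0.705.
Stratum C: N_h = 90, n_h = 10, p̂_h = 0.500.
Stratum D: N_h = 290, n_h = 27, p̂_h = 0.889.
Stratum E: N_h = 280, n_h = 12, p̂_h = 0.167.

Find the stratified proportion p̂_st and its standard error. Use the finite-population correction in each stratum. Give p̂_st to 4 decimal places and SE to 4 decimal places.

N = 1030; stratum weights W_h = N_h/N.
p̂_st = Σ W_h p̂_h = (70·0.100 + 300·0.705 + 90·0.500 + 290·0.889 + 280·0.167)/1030 = 0.55152
V̂(p̂_st) = Σ W_h² (1 − n_h/N_h) p̂_h(1−p̂_h)/(n_h−1):
  stratum A: (70/1030)²·(1 − 10/70)·0.100·0.900/9 = 3.9589e-05
  stratum B: (300/1030)²·(1 − 44/300)·0.705·0.295/43 = 0.00035013
  stratum C: (90/1030)²·(1 − 10/90)·0.500·0.500/9 = 0.000188519
  stratum D: (290/1030)²·(1 − 27/290)·0.889·0.111/26 = 0.000272854
  stratum E: (280/1030)²·(1 − 12/280)·0.167·0.833/11 = 0.000894514
V̂(p̂_st) = 0.00174561; SE = √V̂ = 0.0417805

p̂_st ≈ 0.5515, SE ≈ 0.0418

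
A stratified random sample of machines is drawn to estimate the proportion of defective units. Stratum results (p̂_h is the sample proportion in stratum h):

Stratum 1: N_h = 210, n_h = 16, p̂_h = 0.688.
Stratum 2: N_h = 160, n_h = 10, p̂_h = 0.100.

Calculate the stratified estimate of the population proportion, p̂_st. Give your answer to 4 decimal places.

p̂_st ≈ 0.4337

N = 370; stratum weights W_h = N_h/N.
p̂_st = Σ W_h p̂_h = (210·0.688 + 160·0.100)/370 = 0.43373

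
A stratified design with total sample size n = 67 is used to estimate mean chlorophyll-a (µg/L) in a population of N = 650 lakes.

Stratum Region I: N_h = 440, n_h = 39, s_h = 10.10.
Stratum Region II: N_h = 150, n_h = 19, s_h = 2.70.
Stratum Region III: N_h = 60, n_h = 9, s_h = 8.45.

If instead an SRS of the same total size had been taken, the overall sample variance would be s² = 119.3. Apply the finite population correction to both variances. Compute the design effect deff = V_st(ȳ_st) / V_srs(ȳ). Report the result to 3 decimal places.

V̂(ȳ_st) = Σ W_h² (1 − n_h/N_h) s_h²/n_h, with W_h = N_h/N and N = 650:
  stratum Region I: (440/650)²·(1 − 39/440)·10.10²/39 = 1.09232
  stratum Region II: (150/650)²·(1 − 19/150)·2.70²/19 = 0.0178447
  stratum Region III: (60/650)²·(1 − 9/60)·8.45²/9 = 0.05746
V_st = 1.16762
V_srs = (1 − 67/650)·119.3/67 = 1.59706
deff = V_st / V_srs = 1.16762/1.59706 = 0.7311

deff ≈ 0.731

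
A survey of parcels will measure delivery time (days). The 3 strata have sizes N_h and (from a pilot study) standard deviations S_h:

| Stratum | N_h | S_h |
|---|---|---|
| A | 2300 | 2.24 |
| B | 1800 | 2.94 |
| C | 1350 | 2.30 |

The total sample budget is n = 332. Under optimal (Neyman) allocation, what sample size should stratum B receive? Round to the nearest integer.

130

Neyman allocation: n_h = n · N_h S_h / Σ N_i S_i, with n = 332.
  stratum A: N_h·S_h = 2300·2.24 = 5152.00
  stratum B: N_h·S_h = 1800·2.94 = 5292.00
  stratum C: N_h·S_h = 1350·2.30 = 3105.00
Σ N_h S_h = 13549.00
n for stratum B = 332·5292.00/13549.00 = 129.673 → 130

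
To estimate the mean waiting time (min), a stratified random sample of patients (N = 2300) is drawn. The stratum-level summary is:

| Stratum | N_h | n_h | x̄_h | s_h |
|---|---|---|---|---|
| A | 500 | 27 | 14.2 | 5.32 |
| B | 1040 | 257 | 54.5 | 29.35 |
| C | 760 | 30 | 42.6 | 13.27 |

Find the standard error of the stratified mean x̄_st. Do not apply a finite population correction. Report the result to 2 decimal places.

SE(x̄_st) ≈ 1.17

V̂(x̄_st) = Σ W_h² s_h²/n_h, with W_h = N_h/N and N = 2300:
  stratum A: (500/2300)²·5.32²/27 = 0.0495386
  stratum B: (1040/2300)²·29.35²/257 = 0.685321
  stratum C: (760/2300)²·13.27²/30 = 0.640903
V̂(x̄_st) = 1.37576
SE(x̄_st) = √1.37576 = 1.17293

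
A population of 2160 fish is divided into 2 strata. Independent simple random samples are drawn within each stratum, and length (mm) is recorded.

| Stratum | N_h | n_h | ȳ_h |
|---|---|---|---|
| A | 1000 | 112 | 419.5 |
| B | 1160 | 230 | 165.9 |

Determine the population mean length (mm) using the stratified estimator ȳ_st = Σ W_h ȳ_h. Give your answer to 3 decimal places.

N = Σ N_h = 2160. Stratum weights W_h = N_h/N.
ȳ_st = (1000·419.5 + 1160·165.9) / 2160 = 283.30741

ȳ_st ≈ 283.307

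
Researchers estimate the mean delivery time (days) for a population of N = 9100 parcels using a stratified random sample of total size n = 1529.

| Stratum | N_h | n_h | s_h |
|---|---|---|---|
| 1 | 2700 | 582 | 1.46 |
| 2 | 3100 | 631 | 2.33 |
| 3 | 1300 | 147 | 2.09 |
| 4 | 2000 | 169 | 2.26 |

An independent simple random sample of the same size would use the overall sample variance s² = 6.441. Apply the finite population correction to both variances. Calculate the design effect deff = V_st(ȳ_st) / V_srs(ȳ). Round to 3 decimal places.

deff ≈ 0.834

V̂(ȳ_st) = Σ W_h² (1 − n_h/N_h) s_h²/n_h, with W_h = N_h/N and N = 9100:
  stratum 1: (2700/9100)²·(1 − 582/2700)·1.46²/582 = 0.000252924
  stratum 2: (3100/9100)²·(1 − 631/3100)·2.33²/631 = 0.000795211
  stratum 3: (1300/9100)²·(1 − 147/1300)·2.09²/147 = 0.000537855
  stratum 4: (2000/9100)²·(1 − 169/2000)·2.26²/169 = 0.00133649
V_st = 0.00292248
V_srs = (1 − 1529/9100)·6.441/1529 = 0.00350476
deff = V_st / V_srs = 0.00292248/0.00350476 = 0.8339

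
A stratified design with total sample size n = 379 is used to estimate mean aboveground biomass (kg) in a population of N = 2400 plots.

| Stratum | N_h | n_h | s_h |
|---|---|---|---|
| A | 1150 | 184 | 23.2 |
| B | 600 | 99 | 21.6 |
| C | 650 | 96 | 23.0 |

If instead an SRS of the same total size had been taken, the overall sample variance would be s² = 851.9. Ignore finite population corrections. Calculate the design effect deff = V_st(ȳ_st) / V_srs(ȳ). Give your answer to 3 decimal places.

deff ≈ 0.610

V̂(ȳ_st) = Σ W_h² s_h²/n_h, with W_h = N_h/N and N = 2400:
  stratum A: (1150/2400)²·23.2²/184 = 0.671632
  stratum B: (600/2400)²·21.6²/99 = 0.294545
  stratum C: (650/2400)²·23.0²/96 = 0.404193
V_st = 1.37037
V_srs = s²/n = 851.9/379 = 2.24776
deff = V_st / V_srs = 1.37037/2.24776 = 0.6097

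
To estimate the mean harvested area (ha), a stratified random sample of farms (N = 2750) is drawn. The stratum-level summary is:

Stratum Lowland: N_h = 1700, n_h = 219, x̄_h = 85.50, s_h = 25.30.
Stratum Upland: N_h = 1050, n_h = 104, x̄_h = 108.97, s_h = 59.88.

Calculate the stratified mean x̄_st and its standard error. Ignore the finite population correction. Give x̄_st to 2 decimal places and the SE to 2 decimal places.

x̄_st = Σ W_h x̄_h = (1700·85.50 + 1050·108.97)/2750 = 94.46127
V̂(x̄_st) = Σ W_h² s_h²/n_h, with W_h = N_h/N and N = 2750:
  stratum Lowland: (1700/2750)²·25.30²/219 = 1.11694
  stratum Upland: (1050/2750)²·59.88²/104 = 5.02624
V̂(x̄_st) = 6.14318
SE(x̄_st) = √6.14318 = 2.47854

x̄_st ≈ 94.46, SE ≈ 2.48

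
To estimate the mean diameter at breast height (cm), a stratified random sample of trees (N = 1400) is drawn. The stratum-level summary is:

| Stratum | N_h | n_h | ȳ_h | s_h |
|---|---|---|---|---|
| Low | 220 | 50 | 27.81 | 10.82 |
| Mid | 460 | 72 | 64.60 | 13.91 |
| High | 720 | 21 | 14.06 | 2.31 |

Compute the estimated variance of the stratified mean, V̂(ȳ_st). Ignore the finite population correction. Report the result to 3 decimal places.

V̂(ȳ_st) = Σ W_h² s_h²/n_h, with W_h = N_h/N and N = 1400:
  stratum Low: (220/1400)²·10.82²/50 = 0.0578194
  stratum Mid: (460/1400)²·13.91²/72 = 0.290122
  stratum High: (720/1400)²·2.31²/21 = 0.0672069
V̂(ȳ_st) = 0.415149

V̂(ȳ_st) ≈ 0.415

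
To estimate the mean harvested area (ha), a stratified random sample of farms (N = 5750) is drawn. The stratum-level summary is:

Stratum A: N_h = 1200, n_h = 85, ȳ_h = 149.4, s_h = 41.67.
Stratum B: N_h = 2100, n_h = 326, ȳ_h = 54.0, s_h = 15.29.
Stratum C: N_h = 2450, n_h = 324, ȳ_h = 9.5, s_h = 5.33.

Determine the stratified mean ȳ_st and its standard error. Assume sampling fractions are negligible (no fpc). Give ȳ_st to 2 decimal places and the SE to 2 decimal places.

ȳ_st = Σ W_h ȳ_h = (1200·149.4 + 2100·54.0 + 2450·9.5)/5750 = 54.94870
V̂(ȳ_st) = Σ W_h² s_h²/n_h, with W_h = N_h/N and N = 5750:
  stratum A: (1200/5750)²·41.67²/85 = 0.889723
  stratum B: (2100/5750)²·15.29²/326 = 0.0956534
  stratum C: (2450/5750)²·5.33²/324 = 0.0159186
V̂(ȳ_st) = 1.0013
SE(ȳ_st) = √1.0013 = 1.00065

ȳ_st ≈ 54.95, SE ≈ 1.00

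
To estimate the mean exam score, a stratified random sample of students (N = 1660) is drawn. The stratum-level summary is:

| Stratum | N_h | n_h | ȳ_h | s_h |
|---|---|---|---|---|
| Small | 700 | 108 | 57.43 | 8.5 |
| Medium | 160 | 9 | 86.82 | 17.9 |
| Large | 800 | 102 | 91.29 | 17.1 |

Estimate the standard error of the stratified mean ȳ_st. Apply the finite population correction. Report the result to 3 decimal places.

SE(ȳ_st) ≈ 0.997

V̂(ȳ_st) = Σ W_h² (1 − n_h/N_h) s_h²/n_h, with W_h = N_h/N and N = 1660:
  stratum Small: (700/1660)²·(1 − 108/700)·8.5²/108 = 0.100605
  stratum Medium: (160/1660)²·(1 − 9/160)·17.9²/9 = 0.312136
  stratum Large: (800/1660)²·(1 − 102/800)·17.1²/102 = 0.580927
V̂(ȳ_st) = 0.993668
SE(ȳ_st) = √0.993668 = 0.996829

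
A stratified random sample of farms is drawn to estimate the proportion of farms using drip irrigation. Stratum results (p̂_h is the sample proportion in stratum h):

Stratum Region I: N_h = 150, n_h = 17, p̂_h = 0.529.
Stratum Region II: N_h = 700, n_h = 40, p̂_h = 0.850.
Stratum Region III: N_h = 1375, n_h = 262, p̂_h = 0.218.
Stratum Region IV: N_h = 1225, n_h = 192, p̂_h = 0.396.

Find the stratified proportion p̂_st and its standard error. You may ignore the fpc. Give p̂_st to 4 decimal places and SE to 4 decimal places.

N = 3450; stratum weights W_h = N_h/N.
p̂_st = Σ W_h p̂_h = (150·0.529 + 700·0.850 + 1375·0.218 + 1225·0.396)/3450 = 0.42296
V̂(p̂_st) = Σ W_h² p̂_h(1−p̂_h)/(n_h−1):
  stratum Region I: (150/3450)²·0.529·0.471/16 = 2.94375e-05
  stratum Region II: (700/3450)²·0.850·0.150/39 = 0.000134587
  stratum Region III: (1375/3450)²·0.218·0.782/261 = 0.00010375
  stratum Region IV: (1225/3450)²·0.396·0.604/191 = 0.000157882
V̂(p̂_st) = 0.000425657; SE = √V̂ = 0.0206315

p̂_st ≈ 0.4230, SE ≈ 0.0206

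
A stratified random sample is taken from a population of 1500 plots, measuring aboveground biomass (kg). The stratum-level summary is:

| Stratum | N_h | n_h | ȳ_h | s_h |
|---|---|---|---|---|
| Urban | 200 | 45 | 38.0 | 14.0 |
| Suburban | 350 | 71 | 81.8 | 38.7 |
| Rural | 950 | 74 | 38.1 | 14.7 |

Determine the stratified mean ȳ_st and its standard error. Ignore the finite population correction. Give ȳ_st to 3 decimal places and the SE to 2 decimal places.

ȳ_st ≈ 48.283, SE ≈ 1.55

ȳ_st = Σ W_h ȳ_h = (200·38.0 + 350·81.8 + 950·38.1)/1500 = 48.28333
V̂(ȳ_st) = Σ W_h² s_h²/n_h, with W_h = N_h/N and N = 1500:
  stratum Urban: (200/1500)²·14.0²/45 = 0.0774321
  stratum Suburban: (350/1500)²·38.7²/71 = 1.14846
  stratum Rural: (950/1500)²·14.7²/74 = 1.1713
V̂(ȳ_st) = 2.39719
SE(ȳ_st) = √2.39719 = 1.54829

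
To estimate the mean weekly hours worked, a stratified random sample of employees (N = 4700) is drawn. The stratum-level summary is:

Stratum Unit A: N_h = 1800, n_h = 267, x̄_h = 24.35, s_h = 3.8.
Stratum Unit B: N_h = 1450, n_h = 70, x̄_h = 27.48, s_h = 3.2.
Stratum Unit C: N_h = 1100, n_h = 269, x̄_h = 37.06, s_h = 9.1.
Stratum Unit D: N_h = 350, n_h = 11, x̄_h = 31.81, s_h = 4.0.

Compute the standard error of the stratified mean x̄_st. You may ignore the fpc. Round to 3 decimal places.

SE(x̄_st) ≈ 0.216

V̂(x̄_st) = Σ W_h² s_h²/n_h, with W_h = N_h/N and N = 4700:
  stratum Unit A: (1800/4700)²·3.8²/267 = 0.00793241
  stratum Unit B: (1450/4700)²·3.2²/70 = 0.0139233
  stratum Unit C: (1100/4700)²·9.1²/269 = 0.0168624
  stratum Unit D: (350/4700)²·4.0²/11 = 0.00806618
V̂(x̄_st) = 0.0467843
SE(x̄_st) = √0.0467843 = 0.216297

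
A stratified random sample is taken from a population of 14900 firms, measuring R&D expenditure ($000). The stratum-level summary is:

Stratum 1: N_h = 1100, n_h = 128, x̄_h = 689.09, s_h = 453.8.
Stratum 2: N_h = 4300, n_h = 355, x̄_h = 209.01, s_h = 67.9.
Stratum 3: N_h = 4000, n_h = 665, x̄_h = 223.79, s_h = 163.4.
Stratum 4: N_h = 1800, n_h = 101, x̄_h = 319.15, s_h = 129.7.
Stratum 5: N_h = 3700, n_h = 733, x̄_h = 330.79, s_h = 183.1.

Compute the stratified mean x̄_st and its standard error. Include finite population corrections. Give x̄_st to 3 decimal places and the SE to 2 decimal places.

x̄_st ≈ 291.966, SE ≈ 3.96

x̄_st = Σ W_h x̄_h = (1100·689.09 + 4300·209.01 + 4000·223.79 + 1800·319.15 + 3700·330.79)/14900 = 291.96611
V̂(x̄_st) = Σ W_h² (1 − n_h/N_h) s_h²/n_h, with W_h = N_h/N and N = 14900:
  stratum 1: (1100/14900)²·(1 − 128/1100)·453.8²/128 = 7.74828
  stratum 2: (4300/14900)²·(1 − 355/4300)·67.9²/355 = 0.992325
  stratum 3: (4000/14900)²·(1 − 665/4000)·163.4²/665 = 2.41249
  stratum 4: (1800/14900)²·(1 − 101/1800)·129.7²/101 = 2.29431
  stratum 5: (3700/14900)²·(1 − 733/3700)·183.1²/733 = 2.26162
V̂(x̄_st) = 15.709
SE(x̄_st) = √15.709 = 3.96346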